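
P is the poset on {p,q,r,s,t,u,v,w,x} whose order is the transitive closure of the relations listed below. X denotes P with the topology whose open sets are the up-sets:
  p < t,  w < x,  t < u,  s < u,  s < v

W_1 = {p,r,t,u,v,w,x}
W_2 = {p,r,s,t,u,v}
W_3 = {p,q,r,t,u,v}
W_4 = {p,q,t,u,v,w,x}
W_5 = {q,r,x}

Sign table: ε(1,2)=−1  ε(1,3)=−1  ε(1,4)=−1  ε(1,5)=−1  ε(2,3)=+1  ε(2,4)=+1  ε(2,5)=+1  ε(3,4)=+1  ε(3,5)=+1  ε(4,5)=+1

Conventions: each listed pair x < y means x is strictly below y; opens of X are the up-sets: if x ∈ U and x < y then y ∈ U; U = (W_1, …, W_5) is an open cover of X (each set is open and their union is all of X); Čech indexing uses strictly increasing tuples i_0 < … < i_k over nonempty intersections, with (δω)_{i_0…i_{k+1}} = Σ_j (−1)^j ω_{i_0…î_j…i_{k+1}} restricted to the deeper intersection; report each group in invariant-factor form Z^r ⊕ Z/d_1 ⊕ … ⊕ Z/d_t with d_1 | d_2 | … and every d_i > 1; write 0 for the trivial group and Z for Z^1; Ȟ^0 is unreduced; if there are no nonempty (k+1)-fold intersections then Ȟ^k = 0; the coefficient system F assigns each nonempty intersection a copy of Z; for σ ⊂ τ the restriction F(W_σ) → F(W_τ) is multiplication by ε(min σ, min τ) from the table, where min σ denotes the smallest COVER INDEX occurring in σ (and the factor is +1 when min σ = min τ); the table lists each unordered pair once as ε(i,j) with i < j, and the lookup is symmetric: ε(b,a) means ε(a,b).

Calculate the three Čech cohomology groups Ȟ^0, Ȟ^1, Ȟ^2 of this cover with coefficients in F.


nonempty intersections:
  W12={p,r,t,u,v} W13={p,r,t,u,v} W14={p,t,u,v,w,x} W15={r,x} W23={p,r,t,u,v} W24={p,t,u,v} W25={r} W34={p,q,t,u,v} W35={q,r} W45={q,x}
  W123={p,r,t,u,v} W124={p,t,u,v} W125={r} W134={p,t,u,v} W135={r} W145={x} W234={p,t,u,v} W235={r} W345={q}
  W1234={p,t,u,v} W1235={r}
C dims 5,10,9,2; δ0: rk 4, SNF 1^4; δ1: rk 6, SNF 1^6; δ2: rk 2, SNF 1^2
Ȟ^0: (5−4)−0=1 ⇒ Z
Ȟ^1: (10−6)−4=0 ⇒ 0
Ȟ^2: (9−2)−6=1 ⇒ Z

Ȟ^0 = Z; Ȟ^1 = 0; Ȟ^2 = Z


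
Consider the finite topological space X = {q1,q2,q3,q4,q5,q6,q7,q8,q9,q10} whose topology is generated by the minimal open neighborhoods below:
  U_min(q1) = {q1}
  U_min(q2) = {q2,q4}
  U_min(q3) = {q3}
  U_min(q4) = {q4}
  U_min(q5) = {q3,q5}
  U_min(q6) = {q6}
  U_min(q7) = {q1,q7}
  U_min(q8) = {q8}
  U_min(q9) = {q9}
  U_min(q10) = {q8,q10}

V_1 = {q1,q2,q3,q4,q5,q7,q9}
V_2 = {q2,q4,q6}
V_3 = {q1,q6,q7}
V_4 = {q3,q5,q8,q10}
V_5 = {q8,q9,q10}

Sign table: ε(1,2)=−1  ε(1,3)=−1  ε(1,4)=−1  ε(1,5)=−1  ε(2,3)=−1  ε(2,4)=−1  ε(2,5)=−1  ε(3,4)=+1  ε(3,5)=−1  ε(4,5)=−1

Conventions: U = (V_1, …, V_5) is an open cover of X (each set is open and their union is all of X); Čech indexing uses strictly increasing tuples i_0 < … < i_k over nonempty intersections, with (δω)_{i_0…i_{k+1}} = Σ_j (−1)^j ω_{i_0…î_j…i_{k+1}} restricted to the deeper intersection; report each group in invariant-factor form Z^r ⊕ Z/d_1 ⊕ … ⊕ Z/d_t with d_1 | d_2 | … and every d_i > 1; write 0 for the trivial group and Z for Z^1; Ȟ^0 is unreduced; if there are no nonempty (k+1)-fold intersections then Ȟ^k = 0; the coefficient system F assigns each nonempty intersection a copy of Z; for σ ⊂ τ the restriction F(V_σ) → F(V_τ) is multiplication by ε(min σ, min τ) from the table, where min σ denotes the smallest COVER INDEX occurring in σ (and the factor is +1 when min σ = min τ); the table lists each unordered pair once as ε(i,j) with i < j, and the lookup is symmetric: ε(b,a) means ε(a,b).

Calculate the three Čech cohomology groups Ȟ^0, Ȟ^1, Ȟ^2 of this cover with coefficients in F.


Ȟ^0(U;F) ≅ 0, Ȟ^1(U;F) ≅ Z ⊕ Z/2 and Ȟ^2(U;F) ≅ 0

nonempty intersections:
  V12={q2,q4} V13={q1,q7} V14={q3,q5} V15={q9} V23={q6} V45={q8,q10}
C dims 5,6; δ0: rk 5, SNF 1^4·2
Ȟ^0: (5−5)−0=0 ⇒ 0
Ȟ^1: (6−0)−5=1 plus torsion [2] ⇒ Z ⊕ Z/2
Ȟ^2: (0−0)−0=0 ⇒ 0


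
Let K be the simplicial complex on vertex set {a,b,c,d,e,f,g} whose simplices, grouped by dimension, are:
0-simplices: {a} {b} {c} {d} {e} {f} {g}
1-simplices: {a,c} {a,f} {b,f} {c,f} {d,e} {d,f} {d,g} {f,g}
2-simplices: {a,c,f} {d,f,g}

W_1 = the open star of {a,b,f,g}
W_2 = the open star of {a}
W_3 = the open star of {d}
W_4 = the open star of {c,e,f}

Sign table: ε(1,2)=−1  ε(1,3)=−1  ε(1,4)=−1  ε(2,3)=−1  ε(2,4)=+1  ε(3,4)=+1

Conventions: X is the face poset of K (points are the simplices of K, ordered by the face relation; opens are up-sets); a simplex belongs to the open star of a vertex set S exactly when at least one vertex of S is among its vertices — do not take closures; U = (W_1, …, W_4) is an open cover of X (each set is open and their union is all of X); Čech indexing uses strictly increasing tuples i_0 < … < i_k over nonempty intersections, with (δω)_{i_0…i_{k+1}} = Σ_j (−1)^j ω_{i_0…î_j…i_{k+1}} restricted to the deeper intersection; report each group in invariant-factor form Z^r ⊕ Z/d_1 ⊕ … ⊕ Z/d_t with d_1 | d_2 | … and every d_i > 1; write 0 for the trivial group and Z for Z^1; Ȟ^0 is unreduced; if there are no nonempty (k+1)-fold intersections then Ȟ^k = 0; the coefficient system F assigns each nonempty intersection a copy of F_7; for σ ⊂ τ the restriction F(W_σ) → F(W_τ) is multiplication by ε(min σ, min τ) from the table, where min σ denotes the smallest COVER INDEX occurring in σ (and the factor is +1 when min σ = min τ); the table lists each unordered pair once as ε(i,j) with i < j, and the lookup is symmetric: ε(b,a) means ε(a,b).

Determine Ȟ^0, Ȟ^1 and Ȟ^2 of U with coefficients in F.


Ȟ^0 ≅ Z/7, Ȟ^1 ≅ 0, Ȟ^2 ≅ 0

nerve of the cover:
  W1={{a},{b},{f},{g},{a,c},{a,f},{b,f},{c,f},{d,f},{d,g},{f,g},{a,c,f},{d,f,g}} W2={{a},{a,c},{a,f},{a,c,f}} W3={{d},{d,e},{d,f},{d,g},{d,f,g}} W4={{c},{e},{f},{a,c},{a,f},{b,f},{c,f},{d,e},{d,f},{f,g},{a,c,f},{d,f,g}}
  W12={{a},{a,c},{a,f},{a,c,f}} W13={{d,f},{d,g},{d,f,g}} W14={{f},{a,c},{a,f},{b,f},{c,f},{d,f},{f,g},{a,c,f},{d,f,g}} W24={{a,c},{a,f},{a,c,f}} W34={{d,e},{d,f},{d,f,g}}
  W124={{a,c},{a,f},{a,c,f}} W134={{d,f},{d,f,g}}
C dims 4,5,2; δ0: rk_F7 3; δ1: rk_F7 2
Ȟ^0 = (4 − 3) − 0 = 1, so Ȟ^0 ≅ Z/7
Ȟ^1 = (5 − 2) − 3 = 0, so Ȟ^1 ≅ 0
Ȟ^2 = (2 − 0) − 2 = 0, so Ȟ^2 ≅ 0


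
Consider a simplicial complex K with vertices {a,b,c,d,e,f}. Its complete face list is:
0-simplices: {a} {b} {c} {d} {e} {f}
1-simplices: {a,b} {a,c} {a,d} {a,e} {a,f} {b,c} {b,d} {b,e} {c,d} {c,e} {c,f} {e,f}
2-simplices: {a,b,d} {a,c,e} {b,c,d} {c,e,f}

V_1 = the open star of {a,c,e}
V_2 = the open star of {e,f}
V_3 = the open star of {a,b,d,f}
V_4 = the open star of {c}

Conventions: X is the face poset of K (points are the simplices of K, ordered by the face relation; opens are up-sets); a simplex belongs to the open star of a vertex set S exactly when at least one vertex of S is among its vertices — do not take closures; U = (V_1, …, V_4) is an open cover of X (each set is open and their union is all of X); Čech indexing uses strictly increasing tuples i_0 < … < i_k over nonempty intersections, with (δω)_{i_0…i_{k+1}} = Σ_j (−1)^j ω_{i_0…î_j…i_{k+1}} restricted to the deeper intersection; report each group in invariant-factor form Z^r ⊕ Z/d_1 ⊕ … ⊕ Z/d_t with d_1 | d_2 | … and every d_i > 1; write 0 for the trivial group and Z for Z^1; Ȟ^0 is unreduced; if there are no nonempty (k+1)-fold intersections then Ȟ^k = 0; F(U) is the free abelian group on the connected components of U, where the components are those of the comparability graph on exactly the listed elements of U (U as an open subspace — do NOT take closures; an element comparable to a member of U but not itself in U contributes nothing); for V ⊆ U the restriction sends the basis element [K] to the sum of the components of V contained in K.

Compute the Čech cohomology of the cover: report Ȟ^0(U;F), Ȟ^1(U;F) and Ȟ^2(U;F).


Ȟ^0 ≅ Z,  Ȟ^1 ≅ Z^3,  Ȟ^2 ≅ 0

cover nerve:
  V1={{a},{c},{e},{a,b},{a,c},{a,d},{a,e},{a,f},{b,c},{b,e},{c,d},{c,e},{c,f},{e,f},{a,b,d},{a,c,e},{b,c,d},{c,e,f}} V2={{e},{f},{a,e},{a,f},{b,e},{c,e},{c,f},{e,f},{a,c,e},{c,e,f}} V3={{a},{b},{d},{f},{a,b},{a,c},{a,d},{a,e},{a,f},{b,c},{b,d},{b,e},{c,d},{c,f},{e,f},{a,b,d},{a,c,e},{b,c,d},{c,e,f}} V4={{c},{a,c},{b,c},{c,d},{c,e},{c,f},{a,c,e},{b,c,d},{c,e,f}}
  V12={{e},{a,e},{a,f},{b,e},{c,e},{c,f},{e,f},{a,c,e},{c,e,f}} V13={{a},{a,b},{a,c},{a,d},{a,e},{a,f},{b,c},{b,e},{c,d},{c,f},{e,f},{a,b,d},{a,c,e},{b,c,d},{c,e,f}} V14={{c},{a,c},{b,c},{c,d},{c,e},{c,f},{a,c,e},{b,c,d},{c,e,f}} V23={{f},{a,e},{a,f},{b,e},{c,f},{e,f},{a,c,e},{c,e,f}} V24={{c,e},{c,f},{a,c,e},{c,e,f}} V34={{a,c},{b,c},{c,d},{c,f},{a,c,e},{b,c,d},{c,e,f}}
  V123={{a,e},{a,f},{b,e},{c,f},{e,f},{a,c,e},{c,e,f}} V124={{c,e},{c,f},{a,c,e},{c,e,f}} V134={{a,c},{b,c},{c,d},{c,f},{a,c,e},{b,c,d},{c,e,f}} V234={{c,f},{a,c,e},{c,e,f}}
  V1234={{c,f},{a,c,e},{c,e,f}}
components per intersection:
  V1: {{a},{c},{e},{a,b},{a,c},{a,d},{a,e},{a,f},{b,c},{b,e},{c,d},{c,e},{c,f},{e,f},{a,b,d},{a,c,e},{b,c,d},{c,e,f}}
  V2: {{e},{f},{a,e},{a,f},{b,e},{c,e},{c,f},{e,f},{a,c,e},{c,e,f}}
  V3: {{a},{b},{d},{f},{a,b},{a,c},{a,d},{a,e},{a,f},{b,c},{b,d},{b,e},{c,d},{c,f},{e,f},{a,b,d},{a,c,e},{b,c,d},{c,e,f}}
  V4: {{c},{a,c},{b,c},{c,d},{c,e},{c,f},{a,c,e},{b,c,d},{c,e,f}}
  V12: {{e},{a,e},{b,e},{c,e},{c,f},{e,f},{a,c,e},{c,e,f}} {{a,f}}
  V13: {{a},{a,b},{a,c},{a,d},{a,e},{a,f},{a,b,d},{a,c,e}} {{b,c},{c,d},{b,c,d}} {{b,e}} {{c,f},{e,f},{c,e,f}}
  V14: {{c},{a,c},{b,c},{c,d},{c,e},{c,f},{a,c,e},{b,c,d},{c,e,f}}
  V23: {{f},{a,f},{c,f},{e,f},{c,e,f}} {{a,e},{a,c,e}} {{b,e}}
  V24: {{c,e},{c,f},{a,c,e},{c,e,f}}
  V34: {{a,c},{a,c,e}} {{b,c},{c,d},{b,c,d}} {{c,f},{c,e,f}}
  V123: {{a,e},{a,c,e}} {{a,f}} {{b,e}} {{c,f},{e,f},{c,e,f}}
  V124: {{c,e},{c,f},{a,c,e},{c,e,f}}
  V134: {{a,c},{a,c,e}} {{b,c},{c,d},{b,c,d}} {{c,f},{c,e,f}}
  V234: {{c,f},{c,e,f}} {{a,c,e}}
  V1234: {{c,f},{c,e,f}} {{a,c,e}}
C dims 4,14,10,2; δ0: rk 3, SNF 1^3; δ1: rk 8, SNF 1^8; δ2: rk 2, SNF 1^2
Ȟ^0: (4−3)−0=1 ⇒ Z
Ȟ^1: (14−8)−3=3 ⇒ Z^3
Ȟ^2: (10−2)−8=0 ⇒ 0


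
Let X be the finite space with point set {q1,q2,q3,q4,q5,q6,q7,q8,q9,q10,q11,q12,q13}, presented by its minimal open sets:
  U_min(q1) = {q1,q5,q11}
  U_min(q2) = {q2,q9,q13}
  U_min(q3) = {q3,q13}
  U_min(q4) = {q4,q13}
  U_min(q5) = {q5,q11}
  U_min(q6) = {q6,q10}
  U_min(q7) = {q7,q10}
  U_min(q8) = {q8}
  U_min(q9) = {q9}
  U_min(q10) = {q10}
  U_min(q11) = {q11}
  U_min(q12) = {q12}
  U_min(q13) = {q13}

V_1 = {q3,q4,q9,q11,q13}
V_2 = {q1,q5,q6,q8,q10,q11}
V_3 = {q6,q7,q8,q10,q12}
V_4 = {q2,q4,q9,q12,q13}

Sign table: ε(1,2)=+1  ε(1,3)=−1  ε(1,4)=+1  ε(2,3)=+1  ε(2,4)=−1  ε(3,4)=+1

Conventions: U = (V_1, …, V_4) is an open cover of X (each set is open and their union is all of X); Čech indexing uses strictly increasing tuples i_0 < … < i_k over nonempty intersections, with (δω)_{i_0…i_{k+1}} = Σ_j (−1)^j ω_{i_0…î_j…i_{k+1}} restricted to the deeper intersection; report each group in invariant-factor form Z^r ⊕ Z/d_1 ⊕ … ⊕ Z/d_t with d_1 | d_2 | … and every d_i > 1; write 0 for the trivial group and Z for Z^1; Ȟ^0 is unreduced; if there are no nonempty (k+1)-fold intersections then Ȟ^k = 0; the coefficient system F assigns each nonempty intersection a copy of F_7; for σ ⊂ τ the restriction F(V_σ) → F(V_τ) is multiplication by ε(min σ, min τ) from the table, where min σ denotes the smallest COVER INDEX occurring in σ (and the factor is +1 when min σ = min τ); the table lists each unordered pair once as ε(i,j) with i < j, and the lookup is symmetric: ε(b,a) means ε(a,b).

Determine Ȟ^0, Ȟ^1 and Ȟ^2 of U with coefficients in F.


intersection data:
  V12={q11} V14={q4,q9,q13} V23={q6,q8,q10} V34={q12}
C dims 4,4; δ0: rk_F7 3
Ȟ^0 = (4 − 3) − 0 = 1, so Ȟ^0 ≅ Z/7
Ȟ^1 = (4 − 0) − 3 = 1, so Ȟ^1 ≅ Z/7
Ȟ^2 = (0 − 0) − 0 = 0, so Ȟ^2 ≅ 0

Ȟ^0(U;F) ≅ Z/7; Ȟ^1(U;F) ≅ Z/7; Ȟ^2(U;F) ≅ 0


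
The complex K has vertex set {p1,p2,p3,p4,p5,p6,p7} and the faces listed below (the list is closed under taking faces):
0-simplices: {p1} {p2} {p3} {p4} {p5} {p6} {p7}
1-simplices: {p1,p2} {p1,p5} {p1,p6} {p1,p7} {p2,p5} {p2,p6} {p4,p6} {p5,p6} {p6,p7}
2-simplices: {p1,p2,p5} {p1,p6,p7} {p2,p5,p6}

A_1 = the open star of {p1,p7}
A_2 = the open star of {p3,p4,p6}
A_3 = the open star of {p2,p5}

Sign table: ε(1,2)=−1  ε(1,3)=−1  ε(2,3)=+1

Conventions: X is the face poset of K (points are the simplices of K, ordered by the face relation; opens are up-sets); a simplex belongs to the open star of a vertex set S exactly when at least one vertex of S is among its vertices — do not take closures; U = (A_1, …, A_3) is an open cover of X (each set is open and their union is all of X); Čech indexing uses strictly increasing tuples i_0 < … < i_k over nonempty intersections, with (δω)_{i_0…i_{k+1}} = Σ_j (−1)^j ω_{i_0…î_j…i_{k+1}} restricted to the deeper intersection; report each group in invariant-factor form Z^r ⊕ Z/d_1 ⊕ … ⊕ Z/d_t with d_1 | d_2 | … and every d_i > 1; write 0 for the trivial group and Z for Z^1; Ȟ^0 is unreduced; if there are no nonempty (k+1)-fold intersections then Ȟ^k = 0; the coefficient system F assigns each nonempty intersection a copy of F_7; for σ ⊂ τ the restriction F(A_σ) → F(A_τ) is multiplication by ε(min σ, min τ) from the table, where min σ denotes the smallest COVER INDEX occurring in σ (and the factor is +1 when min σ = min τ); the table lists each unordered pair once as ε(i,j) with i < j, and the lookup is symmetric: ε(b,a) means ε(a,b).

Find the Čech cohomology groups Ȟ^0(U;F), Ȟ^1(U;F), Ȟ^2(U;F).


Ȟ^0 ≅ Z/7, Ȟ^1 ≅ Z/7 and Ȟ^2 ≅ 0

cover nerve:
  A1={{p1},{p7},{p1,p2},{p1,p5},{p1,p6},{p1,p7},{p6,p7},{p1,p2,p5},{p1,p6,p7}} A2={{p3},{p4},{p6},{p1,p6},{p2,p6},{p4,p6},{p5,p6},{p6,p7},{p1,p6,p7},{p2,p5,p6}} A3={{p2},{p5},{p1,p2},{p1,p5},{p2,p5},{p2,p6},{p5,p6},{p1,p2,p5},{p2,p5,p6}}
  A12={{p1,p6},{p6,p7},{p1,p6,p7}} A13={{p1,p2},{p1,p5},{p1,p2,p5}} A23={{p2,p6},{p5,p6},{p2,p5,p6}}
C dims 3,3; δ0: rk_F7 2
Ȟ^0: (3−2)−0=1 ⇒ Z/7
Ȟ^1: (3−0)−2=1 ⇒ Z/7
Ȟ^2: (0−0)−0=0 ⇒ 0


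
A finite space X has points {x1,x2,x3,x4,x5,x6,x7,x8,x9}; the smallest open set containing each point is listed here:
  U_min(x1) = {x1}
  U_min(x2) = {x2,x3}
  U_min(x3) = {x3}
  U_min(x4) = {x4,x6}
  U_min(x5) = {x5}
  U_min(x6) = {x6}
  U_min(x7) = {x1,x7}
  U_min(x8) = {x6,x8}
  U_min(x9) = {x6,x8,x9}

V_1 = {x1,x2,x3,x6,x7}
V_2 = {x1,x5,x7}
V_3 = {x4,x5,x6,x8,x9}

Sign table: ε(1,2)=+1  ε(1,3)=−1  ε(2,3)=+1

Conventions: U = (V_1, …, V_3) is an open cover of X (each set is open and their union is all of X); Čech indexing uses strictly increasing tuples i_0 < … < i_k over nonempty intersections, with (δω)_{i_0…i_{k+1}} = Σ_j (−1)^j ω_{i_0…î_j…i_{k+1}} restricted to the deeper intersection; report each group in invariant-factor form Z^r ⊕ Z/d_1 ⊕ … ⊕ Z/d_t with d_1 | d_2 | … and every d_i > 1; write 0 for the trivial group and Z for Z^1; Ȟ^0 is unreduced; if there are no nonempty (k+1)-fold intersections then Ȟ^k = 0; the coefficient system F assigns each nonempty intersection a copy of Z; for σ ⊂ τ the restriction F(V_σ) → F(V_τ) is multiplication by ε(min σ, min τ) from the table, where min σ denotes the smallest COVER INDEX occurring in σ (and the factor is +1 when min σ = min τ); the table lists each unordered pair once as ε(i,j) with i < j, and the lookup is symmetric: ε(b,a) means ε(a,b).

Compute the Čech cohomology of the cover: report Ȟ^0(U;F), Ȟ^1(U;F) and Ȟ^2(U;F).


nonempty overlaps:
  V12={x1,x7} V13={x6} V23={x5}
C dims 3,3; δ0: rk 3, SNF 1^2·2
degree 0: 3−3−0 = 0 → Ȟ^0 ≅ 0
degree 1: 3−0−3 = 0 plus torsion [2] → Ȟ^1 ≅ Z/2
degree 2: 0−0−0 = 0 → Ȟ^2 ≅ 0

Ȟ^0 ≅ 0, Ȟ^1 ≅ Z/2 and Ȟ^2 ≅ 0


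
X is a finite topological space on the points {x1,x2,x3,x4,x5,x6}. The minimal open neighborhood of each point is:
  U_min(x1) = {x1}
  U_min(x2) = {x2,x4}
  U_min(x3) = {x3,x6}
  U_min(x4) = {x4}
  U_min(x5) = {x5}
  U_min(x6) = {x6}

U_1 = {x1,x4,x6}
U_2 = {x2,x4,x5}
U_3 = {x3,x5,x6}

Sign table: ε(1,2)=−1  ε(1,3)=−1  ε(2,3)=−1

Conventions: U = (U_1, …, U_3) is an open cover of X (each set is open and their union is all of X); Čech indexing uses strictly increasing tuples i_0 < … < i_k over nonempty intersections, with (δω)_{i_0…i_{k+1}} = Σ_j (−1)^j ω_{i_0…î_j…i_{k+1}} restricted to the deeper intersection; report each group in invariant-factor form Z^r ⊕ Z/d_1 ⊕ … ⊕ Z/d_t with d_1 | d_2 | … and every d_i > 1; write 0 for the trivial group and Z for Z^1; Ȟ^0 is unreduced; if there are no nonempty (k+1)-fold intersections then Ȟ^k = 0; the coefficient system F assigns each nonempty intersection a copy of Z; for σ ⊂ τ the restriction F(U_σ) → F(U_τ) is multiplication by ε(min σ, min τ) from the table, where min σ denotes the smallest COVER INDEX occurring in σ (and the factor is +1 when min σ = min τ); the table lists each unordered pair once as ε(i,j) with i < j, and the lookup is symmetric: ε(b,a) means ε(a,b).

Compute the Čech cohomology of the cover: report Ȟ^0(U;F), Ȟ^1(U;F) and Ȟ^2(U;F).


nerve simplices:
  U12={x4} U13={x6} U23={x5}
C dims 3,3; δ0: rk 3, SNF 1^2·2
degree 0: 3−3−0 = 0 → Ȟ^0 ≅ 0
degree 1: 3−0−3 = 0 plus torsion [2] → Ȟ^1 ≅ Z/2
degree 2: 0−0−0 = 0 → Ȟ^2 ≅ 0

Ȟ^0 ≅ 0; Ȟ^1 ≅ Z/2; Ȟ^2 ≅ 0


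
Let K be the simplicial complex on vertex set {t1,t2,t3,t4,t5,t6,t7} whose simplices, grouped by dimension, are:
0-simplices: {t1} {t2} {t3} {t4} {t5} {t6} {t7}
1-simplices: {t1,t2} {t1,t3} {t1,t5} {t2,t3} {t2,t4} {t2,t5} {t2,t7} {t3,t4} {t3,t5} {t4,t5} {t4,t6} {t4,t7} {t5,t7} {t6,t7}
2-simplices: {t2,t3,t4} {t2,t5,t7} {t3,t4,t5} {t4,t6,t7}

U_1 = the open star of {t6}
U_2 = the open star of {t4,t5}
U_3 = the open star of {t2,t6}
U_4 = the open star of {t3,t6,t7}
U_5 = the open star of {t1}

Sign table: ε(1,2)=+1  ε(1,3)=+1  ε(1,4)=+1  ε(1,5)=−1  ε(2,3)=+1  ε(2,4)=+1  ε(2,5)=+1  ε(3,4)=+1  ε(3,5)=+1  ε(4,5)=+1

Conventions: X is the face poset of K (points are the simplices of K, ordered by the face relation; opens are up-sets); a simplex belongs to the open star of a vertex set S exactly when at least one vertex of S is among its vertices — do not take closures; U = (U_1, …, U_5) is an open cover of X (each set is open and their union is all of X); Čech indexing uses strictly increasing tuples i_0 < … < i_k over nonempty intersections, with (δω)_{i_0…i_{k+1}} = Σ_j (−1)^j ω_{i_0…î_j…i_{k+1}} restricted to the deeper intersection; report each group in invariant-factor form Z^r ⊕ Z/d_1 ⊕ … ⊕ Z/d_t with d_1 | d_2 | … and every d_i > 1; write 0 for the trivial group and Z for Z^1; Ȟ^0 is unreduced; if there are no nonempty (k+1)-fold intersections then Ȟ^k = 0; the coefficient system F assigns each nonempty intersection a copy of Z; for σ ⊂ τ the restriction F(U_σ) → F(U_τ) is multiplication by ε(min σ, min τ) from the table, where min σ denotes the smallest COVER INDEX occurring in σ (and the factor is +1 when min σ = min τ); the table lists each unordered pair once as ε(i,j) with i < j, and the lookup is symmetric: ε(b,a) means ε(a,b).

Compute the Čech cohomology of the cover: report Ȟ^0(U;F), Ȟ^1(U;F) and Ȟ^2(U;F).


nonempty overlaps:
  U1={{t6},{t4,t6},{t6,t7},{t4,t6,t7}} U2={{t4},{t5},{t1,t5},{t2,t4},{t2,t5},{t3,t4},{t3,t5},{t4,t5},{t4,t6},{t4,t7},{t5,t7},{t2,t3,t4},{t2,t5,t7},{t3,t4,t5},{t4,t6,t7}} U3={{t2},{t6},{t1,t2},{t2,t3},{t2,t4},{t2,t5},{t2,t7},{t4,t6},{t6,t7},{t2,t3,t4},{t2,t5,t7},{t4,t6,t7}} U4={{t3},{t6},{t7},{t1,t3},{t2,t3},{t2,t7},{t3,t4},{t3,t5},{t4,t6},{t4,t7},{t5,t7},{t6,t7},{t2,t3,t4},{t2,t5,t7},{t3,t4,t5},{t4,t6,t7}} U5={{t1},{t1,t2},{t1,t3},{t1,t5}}
  U12={{t4,t6},{t4,t6,t7}} U13={{t6},{t4,t6},{t6,t7},{t4,t6,t7}} U14={{t6},{t4,t6},{t6,t7},{t4,t6,t7}} U23={{t2,t4},{t2,t5},{t4,t6},{t2,t3,t4},{t2,t5,t7},{t4,t6,t7}} U24={{t3,t4},{t3,t5},{t4,t6},{t4,t7},{t5,t7},{t2,t3,t4},{t2,t5,t7},{t3,t4,t5},{t4,t6,t7}} U25={{t1,t5}} U34={{t6},{t2,t3},{t2,t7},{t4,t6},{t6,t7},{t2,t3,t4},{t2,t5,t7},{t4,t6,t7}} U35={{t1,t2}} U45={{t1,t3}}
  U123={{t4,t6},{t4,t6,t7}} U124={{t4,t6},{t4,t6,t7}} U134={{t6},{t4,t6},{t6,t7},{t4,t6,t7}} U234={{t4,t6},{t2,t3,t4},{t2,t5,t7},{t4,t6,t7}}
  U1234={{t4,t6},{t4,t6,t7}}
C dims 5,9,4,1; δ0: rk 4, SNF 1^4; δ1: rk 3, SNF 1^3; δ2: rk 1, SNF 1^1
degree 0: 5−4−0 = 1 → Ȟ^0 ≅ Z
degree 1: 9−3−4 = 2 → Ȟ^1 ≅ Z^2
degree 2: 4−1−3 = 0 → Ȟ^2 ≅ 0

Ȟ^0(U;F) ≅ Z, Ȟ^1(U;F) ≅ Z^2, Ȟ^2(U;F) ≅ 0


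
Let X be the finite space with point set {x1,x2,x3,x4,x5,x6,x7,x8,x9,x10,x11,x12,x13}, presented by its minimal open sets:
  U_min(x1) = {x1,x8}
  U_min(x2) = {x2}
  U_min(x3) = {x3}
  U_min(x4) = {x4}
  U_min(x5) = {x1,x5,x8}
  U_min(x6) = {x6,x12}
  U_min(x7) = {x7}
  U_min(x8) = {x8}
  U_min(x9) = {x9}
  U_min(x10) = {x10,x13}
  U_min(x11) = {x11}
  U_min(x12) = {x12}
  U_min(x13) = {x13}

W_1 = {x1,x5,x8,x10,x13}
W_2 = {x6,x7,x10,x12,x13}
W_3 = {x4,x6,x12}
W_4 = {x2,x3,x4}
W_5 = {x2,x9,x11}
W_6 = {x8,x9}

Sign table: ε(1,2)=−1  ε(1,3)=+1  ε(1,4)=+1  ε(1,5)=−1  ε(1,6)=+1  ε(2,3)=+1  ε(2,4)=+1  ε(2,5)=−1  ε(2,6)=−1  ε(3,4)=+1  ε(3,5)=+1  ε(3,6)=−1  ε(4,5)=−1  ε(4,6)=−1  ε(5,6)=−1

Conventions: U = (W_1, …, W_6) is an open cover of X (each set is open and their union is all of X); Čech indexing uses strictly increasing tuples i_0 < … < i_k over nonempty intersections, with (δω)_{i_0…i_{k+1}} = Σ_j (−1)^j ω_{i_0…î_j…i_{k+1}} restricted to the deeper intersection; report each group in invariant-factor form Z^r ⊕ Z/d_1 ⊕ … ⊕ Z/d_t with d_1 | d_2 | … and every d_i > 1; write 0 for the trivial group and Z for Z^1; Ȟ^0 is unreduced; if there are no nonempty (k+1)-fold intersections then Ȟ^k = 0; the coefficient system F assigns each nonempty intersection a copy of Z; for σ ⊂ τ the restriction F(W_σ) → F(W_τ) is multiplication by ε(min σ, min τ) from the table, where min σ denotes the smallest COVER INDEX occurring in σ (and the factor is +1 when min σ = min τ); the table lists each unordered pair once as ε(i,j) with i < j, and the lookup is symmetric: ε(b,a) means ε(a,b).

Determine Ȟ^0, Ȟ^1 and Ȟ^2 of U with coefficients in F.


nonempty intersections:
  W12={x10,x13} W16={x8} W23={x6,x12} W34={x4} W45={x2} W56={x9}
C dims 6,6; δ0: rk 6, SNF 1^5·2
Ȟ^0: (6−6)−0=0 ⇒ 0
Ȟ^1: (6−0)−6=0 plus torsion [2] ⇒ Z/2
Ȟ^2: (0−0)−0=0 ⇒ 0

Ȟ^0(U;F) ≅ 0; Ȟ^1(U;F) ≅ Z/2; Ȟ^2(U;F) ≅ 0


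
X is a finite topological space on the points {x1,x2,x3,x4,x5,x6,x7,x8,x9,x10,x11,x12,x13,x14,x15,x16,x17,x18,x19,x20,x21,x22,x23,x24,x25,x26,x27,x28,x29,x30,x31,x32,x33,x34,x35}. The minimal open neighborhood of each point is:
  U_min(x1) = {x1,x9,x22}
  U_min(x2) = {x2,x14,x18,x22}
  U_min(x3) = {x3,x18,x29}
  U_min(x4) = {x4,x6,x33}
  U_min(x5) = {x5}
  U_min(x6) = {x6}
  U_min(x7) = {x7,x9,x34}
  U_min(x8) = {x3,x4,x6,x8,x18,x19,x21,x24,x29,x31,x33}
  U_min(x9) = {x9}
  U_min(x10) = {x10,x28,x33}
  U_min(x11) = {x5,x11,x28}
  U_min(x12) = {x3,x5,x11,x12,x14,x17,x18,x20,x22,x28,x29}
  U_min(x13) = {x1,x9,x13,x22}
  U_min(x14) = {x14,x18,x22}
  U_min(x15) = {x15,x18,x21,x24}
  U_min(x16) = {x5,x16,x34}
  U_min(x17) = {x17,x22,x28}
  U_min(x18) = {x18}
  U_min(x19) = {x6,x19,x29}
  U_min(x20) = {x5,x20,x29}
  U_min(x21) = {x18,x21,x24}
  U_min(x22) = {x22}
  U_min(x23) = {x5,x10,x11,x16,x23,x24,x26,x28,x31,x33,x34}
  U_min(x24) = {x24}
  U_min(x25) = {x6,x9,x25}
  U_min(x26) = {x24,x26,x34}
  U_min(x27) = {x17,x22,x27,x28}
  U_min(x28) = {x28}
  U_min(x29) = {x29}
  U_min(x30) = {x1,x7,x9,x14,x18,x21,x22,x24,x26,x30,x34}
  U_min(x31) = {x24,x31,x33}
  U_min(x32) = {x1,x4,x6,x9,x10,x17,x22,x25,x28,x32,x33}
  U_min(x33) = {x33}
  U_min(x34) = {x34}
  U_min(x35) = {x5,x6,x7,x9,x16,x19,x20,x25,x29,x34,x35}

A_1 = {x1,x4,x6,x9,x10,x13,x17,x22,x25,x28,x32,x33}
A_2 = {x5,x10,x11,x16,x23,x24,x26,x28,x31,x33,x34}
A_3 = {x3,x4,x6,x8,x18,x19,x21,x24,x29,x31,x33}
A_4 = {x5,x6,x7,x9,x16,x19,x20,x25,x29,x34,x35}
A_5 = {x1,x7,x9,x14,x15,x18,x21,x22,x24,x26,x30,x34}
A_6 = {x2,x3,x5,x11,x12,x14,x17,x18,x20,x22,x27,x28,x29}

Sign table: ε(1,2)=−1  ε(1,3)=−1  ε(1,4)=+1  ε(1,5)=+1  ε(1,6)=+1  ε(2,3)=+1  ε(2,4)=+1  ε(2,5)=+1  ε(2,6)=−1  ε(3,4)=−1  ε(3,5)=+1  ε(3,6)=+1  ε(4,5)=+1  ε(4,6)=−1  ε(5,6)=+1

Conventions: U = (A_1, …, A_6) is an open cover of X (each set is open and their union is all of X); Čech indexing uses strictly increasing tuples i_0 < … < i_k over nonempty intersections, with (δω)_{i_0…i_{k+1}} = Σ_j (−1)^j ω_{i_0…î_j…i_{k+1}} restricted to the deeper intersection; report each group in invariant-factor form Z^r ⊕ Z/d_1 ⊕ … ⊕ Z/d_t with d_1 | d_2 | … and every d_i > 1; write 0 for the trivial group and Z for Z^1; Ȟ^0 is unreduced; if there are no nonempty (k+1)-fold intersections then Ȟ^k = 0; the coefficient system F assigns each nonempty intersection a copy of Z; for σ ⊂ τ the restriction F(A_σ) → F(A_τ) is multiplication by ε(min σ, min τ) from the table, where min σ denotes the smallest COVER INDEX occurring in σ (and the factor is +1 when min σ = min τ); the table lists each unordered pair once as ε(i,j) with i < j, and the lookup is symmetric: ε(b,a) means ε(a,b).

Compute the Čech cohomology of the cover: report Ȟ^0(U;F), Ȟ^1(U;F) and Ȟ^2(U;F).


Ȟ^0 = 0, Ȟ^1 = Z/2, Ȟ^2 = Z

cover nerve:
  A12={x10,x28,x33} A13={x4,x6,x33} A14={x6,x9,x25} A15={x1,x9,x22} A16={x17,x22,x28} A23={x24,x31,x33} A24={x5,x16,x34} A25={x24,x26,x34} A26={x5,x11,x28} A34={x6,x19,x29} A35={x18,x21,x24} A36={x3,x18,x29} A45={x7,x9,x34} A46={x5,x20,x29} A56={x14,x18,x22}
  A123={x33} A126={x28} A134={x6} A145={x9} A156={x22} A235={x24} A245={x34} A246={x5} A346={x29} A356={x18}
C dims 6,15,10; δ0: rk 6, SNF 1^5·2; δ1: rk 9, SNF 1^9
Ȟ^0: (6−6)−0=0 ⇒ 0
Ȟ^1: (15−9)−6=0 plus torsion [2] ⇒ Z/2
Ȟ^2: (10−0)−9=1 ⇒ Z


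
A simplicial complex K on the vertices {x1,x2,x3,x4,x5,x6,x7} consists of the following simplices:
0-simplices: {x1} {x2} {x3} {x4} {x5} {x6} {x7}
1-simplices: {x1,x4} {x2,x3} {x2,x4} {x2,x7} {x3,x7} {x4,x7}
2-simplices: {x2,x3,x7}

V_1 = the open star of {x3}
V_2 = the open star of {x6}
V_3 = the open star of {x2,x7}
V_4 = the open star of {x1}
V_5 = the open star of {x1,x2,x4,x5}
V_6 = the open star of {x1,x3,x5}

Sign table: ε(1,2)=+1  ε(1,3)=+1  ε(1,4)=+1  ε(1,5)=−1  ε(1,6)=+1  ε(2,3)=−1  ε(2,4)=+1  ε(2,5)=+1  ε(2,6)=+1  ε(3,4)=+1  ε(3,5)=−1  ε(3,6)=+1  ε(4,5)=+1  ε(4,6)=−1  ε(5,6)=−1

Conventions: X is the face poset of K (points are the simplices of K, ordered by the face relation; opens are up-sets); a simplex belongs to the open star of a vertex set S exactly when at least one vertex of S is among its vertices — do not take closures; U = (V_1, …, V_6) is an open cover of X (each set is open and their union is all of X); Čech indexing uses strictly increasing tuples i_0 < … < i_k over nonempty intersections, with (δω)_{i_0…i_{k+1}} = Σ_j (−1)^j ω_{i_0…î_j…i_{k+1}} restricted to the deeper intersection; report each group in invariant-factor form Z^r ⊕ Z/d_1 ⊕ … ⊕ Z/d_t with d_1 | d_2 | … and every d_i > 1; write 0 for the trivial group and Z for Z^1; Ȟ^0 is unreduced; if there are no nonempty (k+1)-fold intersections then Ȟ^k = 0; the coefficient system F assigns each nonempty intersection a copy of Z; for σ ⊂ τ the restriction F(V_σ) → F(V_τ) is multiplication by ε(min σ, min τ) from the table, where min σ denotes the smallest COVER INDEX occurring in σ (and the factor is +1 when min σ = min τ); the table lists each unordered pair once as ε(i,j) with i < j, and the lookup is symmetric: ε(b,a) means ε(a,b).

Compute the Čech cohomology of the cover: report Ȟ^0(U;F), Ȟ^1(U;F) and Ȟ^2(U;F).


nonempty overlaps:
  V1={{x3},{x2,x3},{x3,x7},{x2,x3,x7}} V2={{x6}} V3={{x2},{x7},{x2,x3},{x2,x4},{x2,x7},{x3,x7},{x4,x7},{x2,x3,x7}} V4={{x1},{x1,x4}} V5={{x1},{x2},{x4},{x5},{x1,x4},{x2,x3},{x2,x4},{x2,x7},{x4,x7},{x2,x3,x7}} V6={{x1},{x3},{x5},{x1,x4},{x2,x3},{x3,x7},{x2,x3,x7}}
  V13={{x2,x3},{x3,x7},{x2,x3,x7}} V15={{x2,x3},{x2,x3,x7}} V16={{x3},{x2,x3},{x3,x7},{x2,x3,x7}} V35={{x2},{x2,x3},{x2,x4},{x2,x7},{x4,x7},{x2,x3,x7}} V36={{x2,x3},{x3,x7},{x2,x3,x7}} V45={{x1},{x1,x4}} V46={{x1},{x1,x4}} V56={{x1},{x5},{x1,x4},{x2,x3},{x2,x3,x7}}
  V135={{x2,x3},{x2,x3,x7}} V136={{x2,x3},{x3,x7},{x2,x3,x7}} V156={{x2,x3},{x2,x3,x7}} V356={{x2,x3},{x2,x3,x7}} V456={{x1},{x1,x4}}
  V1356={{x2,x3},{x2,x3,x7}}
C dims 6,8,5,1; δ0: rk 4, SNF 1^4; δ1: rk 4, SNF 1^4; δ2: rk 1, SNF 1^1
degree 0: 6−4−0 = 2 → Ȟ^0 ≅ Z^2
degree 1: 8−4−4 = 0 → Ȟ^1 ≅ 0
degree 2: 5−1−4 = 0 → Ȟ^2 ≅ 0

Ȟ^0 = Z^2, Ȟ^1 = 0 and Ȟ^2 = 0


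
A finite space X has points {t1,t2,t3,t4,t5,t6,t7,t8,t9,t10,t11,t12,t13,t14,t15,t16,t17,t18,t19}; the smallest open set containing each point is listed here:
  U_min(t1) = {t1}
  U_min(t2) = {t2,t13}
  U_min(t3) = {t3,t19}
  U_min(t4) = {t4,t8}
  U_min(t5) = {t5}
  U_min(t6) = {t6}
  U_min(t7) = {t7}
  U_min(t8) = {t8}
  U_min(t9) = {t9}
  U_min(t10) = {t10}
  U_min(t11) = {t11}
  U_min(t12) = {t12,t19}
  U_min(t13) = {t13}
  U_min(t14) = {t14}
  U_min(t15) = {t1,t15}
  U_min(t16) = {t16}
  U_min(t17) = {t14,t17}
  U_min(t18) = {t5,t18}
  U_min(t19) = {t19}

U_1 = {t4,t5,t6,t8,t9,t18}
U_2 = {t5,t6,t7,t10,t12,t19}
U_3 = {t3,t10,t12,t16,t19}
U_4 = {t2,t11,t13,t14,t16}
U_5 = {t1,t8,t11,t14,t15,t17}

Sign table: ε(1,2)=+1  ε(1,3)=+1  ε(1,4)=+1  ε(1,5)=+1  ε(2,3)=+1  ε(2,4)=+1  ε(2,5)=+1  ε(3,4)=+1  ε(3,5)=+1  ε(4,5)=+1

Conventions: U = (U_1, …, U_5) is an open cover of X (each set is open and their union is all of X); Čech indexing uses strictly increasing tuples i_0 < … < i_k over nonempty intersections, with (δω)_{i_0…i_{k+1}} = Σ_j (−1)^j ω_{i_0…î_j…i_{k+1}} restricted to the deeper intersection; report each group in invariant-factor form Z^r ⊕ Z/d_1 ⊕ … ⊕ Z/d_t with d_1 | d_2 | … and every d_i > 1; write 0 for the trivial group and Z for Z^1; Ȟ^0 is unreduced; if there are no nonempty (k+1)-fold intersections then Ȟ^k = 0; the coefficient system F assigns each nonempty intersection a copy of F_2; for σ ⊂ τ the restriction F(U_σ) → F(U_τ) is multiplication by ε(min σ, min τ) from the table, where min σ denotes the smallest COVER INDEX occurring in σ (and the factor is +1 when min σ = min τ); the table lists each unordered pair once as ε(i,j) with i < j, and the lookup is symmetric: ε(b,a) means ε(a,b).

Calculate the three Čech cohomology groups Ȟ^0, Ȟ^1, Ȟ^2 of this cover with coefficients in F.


nonempty overlaps:
  U12={t5,t6} U15={t8} U23={t10,t12,t19} U34={t16} U45={t11,t14}
C dims 5,5; δ0: rk_F2 4
degree 0: 5−4−0 = 1 → Ȟ^0 ≅ Z/2
degree 1: 5−0−4 = 1 → Ȟ^1 ≅ Z/2
degree 2: 0−0−0 = 0 → Ȟ^2 ≅ 0

Ȟ^0 = Z/2, Ȟ^1 = Z/2 and Ȟ^2 = 0


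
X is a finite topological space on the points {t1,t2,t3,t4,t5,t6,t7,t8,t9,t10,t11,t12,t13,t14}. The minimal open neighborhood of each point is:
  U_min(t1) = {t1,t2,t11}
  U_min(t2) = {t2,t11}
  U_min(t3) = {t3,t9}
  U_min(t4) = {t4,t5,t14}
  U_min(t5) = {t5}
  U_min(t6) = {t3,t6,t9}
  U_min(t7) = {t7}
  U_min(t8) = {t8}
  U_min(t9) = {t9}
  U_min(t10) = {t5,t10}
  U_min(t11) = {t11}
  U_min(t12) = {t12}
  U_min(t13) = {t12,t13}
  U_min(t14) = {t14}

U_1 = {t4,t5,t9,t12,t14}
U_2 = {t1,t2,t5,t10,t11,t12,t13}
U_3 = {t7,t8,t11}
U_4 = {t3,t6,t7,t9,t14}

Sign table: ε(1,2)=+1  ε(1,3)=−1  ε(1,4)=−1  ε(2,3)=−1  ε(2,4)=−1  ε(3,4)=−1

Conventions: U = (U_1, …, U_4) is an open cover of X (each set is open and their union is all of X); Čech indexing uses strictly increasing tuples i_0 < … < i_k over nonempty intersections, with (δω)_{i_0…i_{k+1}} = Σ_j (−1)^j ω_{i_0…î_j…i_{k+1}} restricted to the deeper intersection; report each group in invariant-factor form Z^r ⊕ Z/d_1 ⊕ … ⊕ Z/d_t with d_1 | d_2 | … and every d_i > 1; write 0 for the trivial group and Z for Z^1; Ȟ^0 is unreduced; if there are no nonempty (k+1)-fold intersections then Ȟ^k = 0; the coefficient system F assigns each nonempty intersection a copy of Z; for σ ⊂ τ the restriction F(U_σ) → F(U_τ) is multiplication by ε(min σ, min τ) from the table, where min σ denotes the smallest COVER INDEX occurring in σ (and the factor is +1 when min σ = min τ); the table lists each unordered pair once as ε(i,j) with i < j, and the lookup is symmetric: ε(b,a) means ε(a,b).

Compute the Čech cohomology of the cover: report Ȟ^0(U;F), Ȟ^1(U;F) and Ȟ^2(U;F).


cover nerve:
  U12={t5,t12} U14={t9,t14} U23={t11} U34={t7}
C dims 4,4; δ0: rk 4, SNF 1^3·2
Ȟ^0: (4−4)−0=0 ⇒ 0
Ȟ^1: (4−0)−4=0 plus torsion [2] ⇒ Z/2
Ȟ^2: (0−0)−0=0 ⇒ 0

Ȟ^0 ≅ 0; Ȟ^1 ≅ Z/2; Ȟ^2 ≅ 0


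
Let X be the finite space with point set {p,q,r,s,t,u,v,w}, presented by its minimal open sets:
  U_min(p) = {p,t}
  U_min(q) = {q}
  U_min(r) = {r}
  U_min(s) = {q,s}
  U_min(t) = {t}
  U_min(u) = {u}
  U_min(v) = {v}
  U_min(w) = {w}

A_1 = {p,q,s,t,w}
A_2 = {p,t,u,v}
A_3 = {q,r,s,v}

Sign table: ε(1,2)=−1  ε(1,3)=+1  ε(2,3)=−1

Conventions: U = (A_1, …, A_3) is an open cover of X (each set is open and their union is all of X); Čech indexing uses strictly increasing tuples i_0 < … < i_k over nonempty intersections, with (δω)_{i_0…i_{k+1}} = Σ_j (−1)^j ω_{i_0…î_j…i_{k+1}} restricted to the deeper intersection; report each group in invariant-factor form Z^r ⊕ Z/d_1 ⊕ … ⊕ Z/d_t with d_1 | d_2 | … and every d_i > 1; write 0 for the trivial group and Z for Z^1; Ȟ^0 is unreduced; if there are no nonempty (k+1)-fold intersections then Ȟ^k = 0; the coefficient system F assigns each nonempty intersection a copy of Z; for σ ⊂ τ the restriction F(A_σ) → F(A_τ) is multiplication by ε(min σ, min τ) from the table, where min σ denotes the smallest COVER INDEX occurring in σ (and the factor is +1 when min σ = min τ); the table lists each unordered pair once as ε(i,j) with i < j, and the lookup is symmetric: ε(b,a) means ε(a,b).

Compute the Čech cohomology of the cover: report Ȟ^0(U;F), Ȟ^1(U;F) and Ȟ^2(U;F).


Ȟ^0 ≅ Z, Ȟ^1 ≅ Z, Ȟ^2 ≅ 0

nonempty intersections:
  A12={p,t} A13={q,s} A23={v}
C dims 3,3; δ0: rk 2, SNF 1^2
Ȟ^0: (3−2)−0=1 ⇒ Z
Ȟ^1: (3−0)−2=1 ⇒ Z
Ȟ^2: (0−0)−0=0 ⇒ 0


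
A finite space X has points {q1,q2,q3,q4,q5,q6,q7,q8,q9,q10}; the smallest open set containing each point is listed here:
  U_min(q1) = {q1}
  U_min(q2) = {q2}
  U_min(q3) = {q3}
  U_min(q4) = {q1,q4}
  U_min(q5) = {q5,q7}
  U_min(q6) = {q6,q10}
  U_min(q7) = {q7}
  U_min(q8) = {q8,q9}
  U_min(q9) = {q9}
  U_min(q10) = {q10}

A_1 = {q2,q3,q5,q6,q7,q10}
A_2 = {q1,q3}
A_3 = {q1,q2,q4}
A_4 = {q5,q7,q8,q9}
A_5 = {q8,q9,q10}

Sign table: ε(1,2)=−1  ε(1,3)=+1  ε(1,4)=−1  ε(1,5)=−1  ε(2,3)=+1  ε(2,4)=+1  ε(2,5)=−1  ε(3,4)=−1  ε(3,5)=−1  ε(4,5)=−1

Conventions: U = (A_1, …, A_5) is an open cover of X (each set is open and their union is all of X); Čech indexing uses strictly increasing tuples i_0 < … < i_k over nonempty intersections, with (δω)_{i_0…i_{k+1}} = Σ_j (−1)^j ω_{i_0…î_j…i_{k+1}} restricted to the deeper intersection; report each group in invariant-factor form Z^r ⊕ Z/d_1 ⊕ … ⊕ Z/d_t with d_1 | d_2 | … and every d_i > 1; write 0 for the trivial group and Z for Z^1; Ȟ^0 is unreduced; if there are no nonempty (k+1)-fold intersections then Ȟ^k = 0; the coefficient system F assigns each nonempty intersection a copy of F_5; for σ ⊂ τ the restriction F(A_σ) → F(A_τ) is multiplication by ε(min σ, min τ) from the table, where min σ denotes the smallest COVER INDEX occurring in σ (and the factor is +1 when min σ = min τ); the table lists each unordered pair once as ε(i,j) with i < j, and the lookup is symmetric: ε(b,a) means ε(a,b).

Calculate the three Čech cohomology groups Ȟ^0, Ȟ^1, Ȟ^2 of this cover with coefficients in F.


Ȟ^0 ≅ 0; Ȟ^1 ≅ Z/5; Ȟ^2 ≅ 0

nonempty intersections:
  A12={q3} A13={q2} A14={q5,q7} A15={q10} A23={q1} A45={q8,q9}
C dims 5,6; δ0: rk_F5 5
Ȟ^0: (5−5)−0=0 ⇒ 0
Ȟ^1: (6−0)−5=1 ⇒ Z/5
Ȟ^2: (0−0)−0=0 ⇒ 0


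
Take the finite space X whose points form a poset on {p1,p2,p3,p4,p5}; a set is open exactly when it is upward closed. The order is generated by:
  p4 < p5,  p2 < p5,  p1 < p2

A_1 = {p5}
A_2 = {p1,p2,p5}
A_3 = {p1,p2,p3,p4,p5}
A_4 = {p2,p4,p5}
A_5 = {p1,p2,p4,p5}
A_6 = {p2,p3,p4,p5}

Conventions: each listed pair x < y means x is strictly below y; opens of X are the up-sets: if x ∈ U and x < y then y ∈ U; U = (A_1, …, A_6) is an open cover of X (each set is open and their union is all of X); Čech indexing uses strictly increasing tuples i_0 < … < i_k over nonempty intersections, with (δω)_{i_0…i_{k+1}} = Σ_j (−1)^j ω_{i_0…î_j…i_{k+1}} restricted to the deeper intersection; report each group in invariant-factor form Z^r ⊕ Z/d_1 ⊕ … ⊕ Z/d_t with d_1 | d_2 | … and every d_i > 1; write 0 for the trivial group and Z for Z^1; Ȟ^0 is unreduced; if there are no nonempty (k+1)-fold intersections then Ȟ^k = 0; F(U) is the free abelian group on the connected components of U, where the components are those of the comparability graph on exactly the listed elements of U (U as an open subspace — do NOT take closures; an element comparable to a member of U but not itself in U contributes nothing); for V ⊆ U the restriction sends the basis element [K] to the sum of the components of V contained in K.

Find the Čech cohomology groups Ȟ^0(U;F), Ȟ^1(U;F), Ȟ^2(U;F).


nerve simplices:
  A12={p5} A13={p5} A14={p5} A15={p5} A16={p5} A23={p1,p2,p5} A24={p2,p5} A25={p1,p2,p5} A26={p2,p5} A34={p2,p4,p5} A35={p1,p2,p4,p5} A36={p2,p3,p4,p5} A45={p2,p4,p5} A46={p2,p4,p5} A56={p2,p4,p5}
  A123={p5} A124={p5} A125={p5} A126={p5} A134={p5} A135={p5} A136={p5} A145={p5} A146={p5} A156={p5} A234={p2,p5} A235={p1,p2,p5} A236={p2,p5} A245={p2,p5} A246={p2,p5} A256={p2,p5} A345={p2,p4,p5} A346={p2,p4,p5} A356={p2,p4,p5} A456={p2,p4,p5}
  A1234={p5} A1235={p5} A1236={p5} A1245={p5} A1246={p5} A1256={p5} A1345={p5} A1346={p5} A1356={p5} A1456={p5} A2345={p2,p5} A2346={p2,p5} A2356={p2,p5} A2456={p2,p5} A3456={p2,p4,p5}
  A12345={p5} A12346={p5} A12356={p5} A12456={p5} A13456={p5} A23456={p2,p5}
  A123456={p5}
components per intersection:
  A1: {p5}
  A2: {p1,p2,p5}
  A3: {p1,p2,p4,p5} {p3}
  A4: {p2,p4,p5}
  A5: {p1,p2,p4,p5}
  A6: {p2,p4,p5} {p3}
  A12: {p5}
  A13: {p5}
  A14: {p5}
  A15: {p5}
  A16: {p5}
  A23: {p1,p2,p5}
  A24: {p2,p5}
  A25: {p1,p2,p5}
  A26: {p2,p5}
  A34: {p2,p4,p5}
  A35: {p1,p2,p4,p5}
  A36: {p2,p4,p5} {p3}
  A45: {p2,p4,p5}
  A46: {p2,p4,p5}
  A56: {p2,p4,p5}
  A123: {p5}
  A124: {p5}
  A125: {p5}
  A126: {p5}
  A134: {p5}
  A135: {p5}
  A136: {p5}
  A145: {p5}
  A146: {p5}
  A156: {p5}
  A234: {p2,p5}
  A235: {p1,p2,p5}
  A236: {p2,p5}
  A245: {p2,p5}
  A246: {p2,p5}
  A256: {p2,p5}
  A345: {p2,p4,p5}
  A346: {p2,p4,p5}
  A356: {p2,p4,p5}
  A456: {p2,p4,p5}
  A1234: {p5}
  A1235: {p5}
  A1236: {p5}
  A1245: {p5}
  A1246: {p5}
  A1256: {p5}
  A1345: {p5}
  A1346: {p5}
  A1356: {p5}
  A1456: {p5}
  A2345: {p2,p5}
  A2346: {p2,p5}
  A2356: {p2,p5}
  A2456: {p2,p5}
  A3456: {p2,p4,p5}
  A12345: {p5}
  A12346: {p5}
  A12356: {p5}
  A12456: {p5}
  A13456: {p5}
  A23456: {p2,p5}
  A123456: {p5}
C dims 8,16,20,15; δ0: rk 6, SNF 1^6; δ1: rk 10, SNF 1^10; δ2: rk 10, SNF 1^10
degree 0: 8−6−0 = 2 → Ȟ^0 ≅ Z^2
degree 1: 16−10−6 = 0 → Ȟ^1 ≅ 0
degree 2: 20−10−10 = 0 → Ȟ^2 ≅ 0

Ȟ^0(U;F) ≅ Z^2,  Ȟ^1(U;F) ≅ 0,  Ȟ^2(U;F) ≅ 0


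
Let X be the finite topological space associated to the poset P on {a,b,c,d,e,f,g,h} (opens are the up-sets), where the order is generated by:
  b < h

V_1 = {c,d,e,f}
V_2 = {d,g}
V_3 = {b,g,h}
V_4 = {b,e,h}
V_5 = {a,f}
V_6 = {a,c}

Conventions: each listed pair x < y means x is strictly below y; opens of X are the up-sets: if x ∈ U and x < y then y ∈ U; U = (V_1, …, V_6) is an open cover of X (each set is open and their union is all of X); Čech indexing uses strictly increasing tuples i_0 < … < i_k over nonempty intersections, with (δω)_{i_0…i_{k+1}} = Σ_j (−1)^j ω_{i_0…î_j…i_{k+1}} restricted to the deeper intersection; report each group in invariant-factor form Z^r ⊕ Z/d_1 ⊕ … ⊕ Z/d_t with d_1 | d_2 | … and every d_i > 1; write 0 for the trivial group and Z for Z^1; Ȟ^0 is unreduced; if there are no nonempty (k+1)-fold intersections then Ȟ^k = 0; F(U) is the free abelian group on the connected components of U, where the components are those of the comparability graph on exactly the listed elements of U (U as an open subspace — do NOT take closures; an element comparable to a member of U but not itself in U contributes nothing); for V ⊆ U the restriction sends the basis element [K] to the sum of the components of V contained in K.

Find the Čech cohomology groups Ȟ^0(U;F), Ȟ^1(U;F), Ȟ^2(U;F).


nerve of the cover:
  V12={d} V14={e} V15={f} V16={c} V23={g} V34={b,h} V56={a}
components per intersection:
  V1: {c} {d} {e} {f}
  V2: {d} {g}
  V3: {b,h} {g}
  V4: {b,h} {e}
  V5: {a} {f}
  V6: {a} {c}
  V12: {d}
  V14: {e}
  V15: {f}
  V16: {c}
  V23: {g}
  V34: {b,h}
  V56: {a}
C dims 14,7; δ0: rk 7, SNF 1^7
Ȟ^0 = (14 − 7) − 0 = 7, so Ȟ^0 ≅ Z^7
Ȟ^1 = (7 − 0) − 7 = 0, so Ȟ^1 ≅ 0
Ȟ^2 = (0 − 0) − 0 = 0, so Ȟ^2 ≅ 0

Ȟ^0 = Z^7, Ȟ^1 = 0 and Ȟ^2 = 0
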